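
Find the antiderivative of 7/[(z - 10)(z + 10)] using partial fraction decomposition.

Decompose: 7/[(z - 10)(z + 10)] = (7/20)/(z - 10) - (7/20)/(z + 10). Integrate each term: (7/20) ln|(z - 10)| - (7/20) ln|(z + 10)| + C


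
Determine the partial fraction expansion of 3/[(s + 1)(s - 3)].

3/(s + 1)(s - 3) = A/(s + 1) + B/(s - 3). A = 3/(-1 - 3) = -3/4, B = 3/(3 + 1) = 3/4
Result: (-3/4)/(s + 1) + (3/4)/(s - 3)


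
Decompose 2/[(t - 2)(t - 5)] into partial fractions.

2/(t - 2)(t - 5) = A/(t - 2) + B/(t - 5). A = 2/(2 - 5) = -2/3, B = 2/(5 - 2) = 2/3
Result: (-2/3)/(t - 2) + (2/3)/(t - 5)


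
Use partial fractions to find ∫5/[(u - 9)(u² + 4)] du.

Cover-up at u=9: α = 5/(9²+4) = 1/17. Coeff matching: β = -1/17, γ = -9/17. Decomposition: (1/17)/(u - 9) - ((1/17)u + 9/17)/(u² + 4). Integrate: linear → ln, quadratic → (1/2)ln + arctan: (1/17) ln|(u - 9)| - (1/34) ln(u² + 4) - (9/34) arctan(u/2) + C


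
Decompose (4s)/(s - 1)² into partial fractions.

(4s) = A(s - 1) + B. At s = 1: B = 4·1 + 0 = 4. Coeff of s: A = 4
Result: 4/(s - 1) + 4/(s - 1)²


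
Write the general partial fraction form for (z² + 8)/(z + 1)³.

Repeated linear factor (power 3): P/(z + 1) + Q/(z + 1)² + R/(z + 1)³


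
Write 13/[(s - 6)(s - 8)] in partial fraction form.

13/(s - 6)(s - 8) = A/(s - 6) + B/(s - 8). A = 13/(6 - 8) = -13/2, B = 13/(8 - 6) = 13/2
Result: (-13/2)/(s - 6) + (13/2)/(s - 8)


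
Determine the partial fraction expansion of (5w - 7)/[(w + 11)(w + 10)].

At w=-11: A = (5·(-11) - 7)/(-11 + 10) = 62. At w=-10: B = (5·(-10) - 7)/(-10 + 11) = -57
Result: 62/(w + 11) - 57/(w + 10)


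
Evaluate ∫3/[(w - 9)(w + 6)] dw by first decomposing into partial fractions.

Decompose: 3/[(w - 9)(w + 6)] = (1/5)/(w - 9) - (1/5)/(w + 6). Integrate each term: (1/5) ln|(w - 9)| - (1/5) ln|(w + 6)| + C


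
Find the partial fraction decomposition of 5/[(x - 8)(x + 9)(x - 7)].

Using cover-up method: A = 5/17, B = 5/272, C = -5/16
Result: (5/17)/(x - 8) + (5/272)/(x + 9) - (5/16)/(x - 7)


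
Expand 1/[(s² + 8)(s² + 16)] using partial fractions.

Coefficient matching gives P = R = 0, Q = 1/(16-8) = 1/8, S = -Q = -1/8
Result: (1/8)/(s² + 8) - (1/8)/(s² + 16)


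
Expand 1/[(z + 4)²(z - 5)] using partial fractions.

Cover-up at z=5: R = 1/(5 + 4)² = 1/81. Cover-up at z=-4: Q = 1/(-4 - 5) = -1/9. Comparing z² coeff: P = -R = -1/81
Result: (-1/81)/(z + 4) - (1/9)/(z + 4)² + (1/81)/(z - 5)


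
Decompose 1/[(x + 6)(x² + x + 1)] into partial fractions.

Cover-up at x = -6: A = 1/((-6)² + 1·(-6) + 1) = 1/31. Then B = -A = -1/31, C = -A·(1 - 6) = 5/31
Result: (1/31)/(x + 6) - ((1/31)x - 5/31)/(x² + x + 1)


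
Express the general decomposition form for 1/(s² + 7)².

Repeated quadratic factor: (As + B)/(s² + 7) + (Cs + D)/(s² + 7)²


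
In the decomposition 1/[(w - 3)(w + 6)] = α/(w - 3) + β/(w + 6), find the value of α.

Cover-up at w = 3: α = 1/(3 + 6) = 1/9


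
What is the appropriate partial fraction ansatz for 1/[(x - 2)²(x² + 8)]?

Repeated linear + quadratic: α/(x - 2) + β/(x - 2)² + (γx + δ)/(x² + 8)


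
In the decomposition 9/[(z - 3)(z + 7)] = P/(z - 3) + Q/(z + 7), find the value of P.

Cover-up at z = 3: P = 9/(3 + 7) = 9/10


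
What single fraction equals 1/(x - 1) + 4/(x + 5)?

Common denominator (x - 1)(x + 5). Numerator: 1(x + 5) + 4(x - 1) = (x + 5) + (4x - 4) = 5x + 1
Result: (5x + 1)/[(x - 1)(x + 5)]


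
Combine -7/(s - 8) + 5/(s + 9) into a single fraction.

Common denominator (s - 8)(s + 9). Numerator: -7(s + 9) + 5(s - 8) = (-7s - 63) + (5s - 40) = -2s - 103
Result: (-2s - 103)/[(s - 8)(s + 9)]


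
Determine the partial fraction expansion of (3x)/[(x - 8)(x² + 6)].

At x=8: P = (3·8 + 0)/(8² + 6) = 12/35. Q = -P = -12/35, R = 3 - 8·P = 9/35
Result: (12/35)/(x - 8) - ((12/35)x - 9/35)/(x² + 6)


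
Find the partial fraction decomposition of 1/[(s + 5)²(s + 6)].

Cover-up at s=-6: R = 1/(-6 + 5)² = 1. Cover-up at s=-5: Q = 1/(-5 + 6) = 1. Comparing s² coeff: P = -R = -1
Result: -1/(s + 5) + 1/(s + 5)² + 1/(s + 6)


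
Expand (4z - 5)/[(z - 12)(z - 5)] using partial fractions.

At z=12: α = (4·12 - 5)/(12 - 5) = 43/7. At z=5: β = (4·5 - 5)/(5 - 12) = -15/7
Result: (43/7)/(z - 12) - (15/7)/(z - 5)


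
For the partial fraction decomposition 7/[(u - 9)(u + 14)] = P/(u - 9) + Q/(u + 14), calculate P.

Cover-up at u = 9: P = 7/(9 + 14) = 7/23


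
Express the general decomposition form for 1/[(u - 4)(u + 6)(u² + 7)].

Two linear + quadratic: P/(u - 4) + Q/(u + 6) + (Ru + S)/(u² + 7)


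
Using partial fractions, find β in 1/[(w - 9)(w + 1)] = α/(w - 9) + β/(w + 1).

Cover-up at w = -1: β = 1/(-1 - 9) = -1/10


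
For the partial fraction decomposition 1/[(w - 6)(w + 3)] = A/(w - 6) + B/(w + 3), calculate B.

Cover-up at w = -3: B = 1/(-3 - 6) = -1/9


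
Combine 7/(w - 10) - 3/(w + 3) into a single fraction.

Common denominator (w - 10)(w + 3). Numerator: 7(w + 3) - 3(w - 10) = (7w + 21) - (3w - 30) = 4w + 51
Result: (4w + 51)/[(w - 10)(w + 3)]


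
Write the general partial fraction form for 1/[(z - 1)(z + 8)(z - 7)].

Three distinct linear factors: α/(z - 1) + β/(z + 8) + γ/(z - 7)


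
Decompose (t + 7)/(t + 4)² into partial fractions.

(t + 7) = P(t + 4) + Q. At t = -4: Q = 1·(-4) + 7 = 3. Coeff of t: P = 1
Result: 1/(t + 4) + 3/(t + 4)²


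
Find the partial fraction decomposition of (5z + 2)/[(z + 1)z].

At z=-1: P = (5·(-1) + 2)/(-1 - 0) = 3. At z=0: Q = (5·0 + 2)/(0 + 1) = 2
Result: 3/(z + 1) + 2/z


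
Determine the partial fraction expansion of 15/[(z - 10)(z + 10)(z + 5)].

Using cover-up method: A = 1/20, B = 3/20, C = -1/5
Result: (1/20)/(z - 10) + (3/20)/(z + 10) - (1/5)/(z + 5)


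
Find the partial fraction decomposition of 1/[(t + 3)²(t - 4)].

Cover-up at t=4: C = 1/(4 + 3)² = 1/49. Cover-up at t=-3: B = 1/(-3 - 4) = -1/7. Comparing t² coeff: A = -C = -1/49
Result: (-1/49)/(t + 3) - (1/7)/(t + 3)² + (1/49)/(t - 4)


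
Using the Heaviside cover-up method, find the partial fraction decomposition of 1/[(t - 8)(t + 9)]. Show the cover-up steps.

Cover (t - 8): set t=8, get α = 1/(8 + 9) = 1/17. Cover (t + 9): set t=-9, get β = 1/(-9 - 8) = -1/17.
Result: (1/17)/(t - 8) - (1/17)/(t + 9)


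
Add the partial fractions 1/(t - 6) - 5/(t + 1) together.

Common denominator (t - 6)(t + 1). Numerator: 1(t + 1) - 5(t - 6) = (t + 1) - (5t - 30) = -4t + 31
Result: (-4t + 31)/[(t - 6)(t + 1)]


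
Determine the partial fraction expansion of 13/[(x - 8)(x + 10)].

13/(x - 8)(x + 10) = P/(x - 8) + Q/(x + 10). P = 13/(8 + 10) = 13/18, Q = 13/(-10 - 8) = -13/18
Result: (13/18)/(x - 8) - (13/18)/(x + 10)


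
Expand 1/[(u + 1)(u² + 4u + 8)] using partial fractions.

Cover-up at u = -1: P = 1/((-1)² + 4·(-1) + 8) = 1/5. Then Q = -P = -1/5, R = -P·(4 - 1) = -3/5
Result: (1/5)/(u + 1) - ((1/5)u + 3/5)/(u² + 4u + 8)


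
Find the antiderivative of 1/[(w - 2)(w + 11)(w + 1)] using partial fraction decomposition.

Cover-up: α = 1/39, β = 1/130, γ = -1/30. Decomposition: (1/39)/(w - 2) + (1/130)/(w + 11) - (1/30)/(w + 1). Integrate each term: (1/39) ln|(w - 2)| + (1/130) ln|(w + 11)| - (1/30) ln|(w + 1)| + C


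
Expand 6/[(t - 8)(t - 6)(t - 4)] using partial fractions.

Using cover-up method: P = 3/4, Q = -3/2, R = 3/4
Result: (3/4)/(t - 8) - (3/2)/(t - 6) + (3/4)/(t - 4)


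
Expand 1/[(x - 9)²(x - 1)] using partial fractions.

Cover-up at x=1: C = 1/(1 - 9)² = 1/64. Cover-up at x=9: B = 1/(9 - 1) = 1/8. Comparing x² coeff: A = -C = -1/64
Result: (-1/64)/(x - 9) + (1/8)/(x - 9)² + (1/64)/(x - 1)


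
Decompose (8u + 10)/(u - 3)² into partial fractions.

(8u + 10) = A(u - 3) + B. At u = 3: B = 8·3 + 10 = 34. Coeff of u: A = 8
Result: 8/(u - 3) + 34/(u - 3)²


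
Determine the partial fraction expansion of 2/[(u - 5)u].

2/(u - 5)u = A/(u - 5) + B/u. A = 2/(5 - 0) = 2/5, B = 2/(0 - 5) = -2/5
Result: (2/5)/(u - 5) - (2/5)/u


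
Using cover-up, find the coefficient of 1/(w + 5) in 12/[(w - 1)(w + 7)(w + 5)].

Cover (w + 5), set w=-5: 12/[(-5 - 1)(-5 + 7)] = -1


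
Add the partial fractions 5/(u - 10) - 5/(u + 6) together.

Common denominator (u - 10)(u + 6). Numerator: 5(u + 6) - 5(u - 10) = (5u + 30) - (5u - 50) = 80
Result: (80)/[(u - 10)(u + 6)]


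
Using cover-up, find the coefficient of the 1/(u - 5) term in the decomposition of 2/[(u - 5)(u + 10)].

Cover (u - 5), set u=5: 2/((u + 10) at u=5) = 2/(15) = 2/15


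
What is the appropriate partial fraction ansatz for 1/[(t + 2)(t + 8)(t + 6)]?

Three distinct linear factors: α/(t + 2) + β/(t + 8) + γ/(t + 6)


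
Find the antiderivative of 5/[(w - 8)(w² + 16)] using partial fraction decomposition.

Cover-up at w=8: P = 5/(8²+16) = 1/16. Coeff matching: Q = -1/16, R = -1/2. Decomposition: (1/16)/(w - 8) - ((1/16)w + 1/2)/(w² + 16). Integrate: linear → ln, quadratic → (1/2)ln + arctan: (1/16) ln|(w - 8)| - (1/32) ln(w² + 16) - (1/8) arctan(w/4) + C


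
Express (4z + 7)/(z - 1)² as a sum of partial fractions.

(4z + 7) = α(z - 1) + β. At z = 1: β = 4·1 + 7 = 11. Coeff of z: α = 4
Result: 4/(z - 1) + 11/(z - 1)²


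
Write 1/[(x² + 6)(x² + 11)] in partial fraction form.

Coefficient matching gives α = γ = 0, β = 1/(11-6) = 1/5, δ = -β = -1/5
Result: (1/5)/(x² + 6) - (1/5)/(x² + 11)


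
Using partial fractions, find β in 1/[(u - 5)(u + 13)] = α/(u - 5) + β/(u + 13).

Cover-up at u = -13: β = 1/(-13 - 5) = -1/18


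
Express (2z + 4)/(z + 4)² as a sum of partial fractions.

(2z + 4) = A(z + 4) + B. At z = -4: B = 2·(-4) + 4 = -4. Coeff of z: A = 2
Result: 2/(z + 4) - 4/(z + 4)²


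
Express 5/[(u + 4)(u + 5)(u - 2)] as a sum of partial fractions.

Using cover-up method: A = -5/6, B = 5/7, C = 5/42
Result: (-5/6)/(u + 4) + (5/7)/(u + 5) + (5/42)/(u - 2)


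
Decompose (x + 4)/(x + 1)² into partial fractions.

(x + 4) = A(x + 1) + B. At x = -1: B = 1·(-1) + 4 = 3. Coeff of x: A = 1
Result: 1/(x + 1) + 3/(x + 1)²


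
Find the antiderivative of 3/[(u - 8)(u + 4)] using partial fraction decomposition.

Decompose: 3/[(u - 8)(u + 4)] = (1/4)/(u - 8) - (1/4)/(u + 4). Integrate each term: (1/4) ln|(u - 8)| - (1/4) ln|(u + 4)| + C


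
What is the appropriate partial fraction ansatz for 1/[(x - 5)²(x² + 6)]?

Repeated linear + quadratic: A/(x - 5) + B/(x - 5)² + (Cx + D)/(x² + 6)


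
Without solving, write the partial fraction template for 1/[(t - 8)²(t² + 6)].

Repeated linear + quadratic: A/(t - 8) + B/(t - 8)² + (Ct + D)/(t² + 6)


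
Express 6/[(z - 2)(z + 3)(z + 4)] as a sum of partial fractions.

Using cover-up method: α = 1/5, β = -6/5, γ = 1
Result: (1/5)/(z - 2) - (6/5)/(z + 3) + 1/(z + 4)


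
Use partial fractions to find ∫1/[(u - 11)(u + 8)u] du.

Cover-up: P = 1/209, Q = 1/152, R = -1/88. Decomposition: (1/209)/(u - 11) + (1/152)/(u + 8) - (1/88)/u. Integrate each term: (1/209) ln|(u - 11)| + (1/152) ln|(u + 8)| - (1/88) ln|u| + C


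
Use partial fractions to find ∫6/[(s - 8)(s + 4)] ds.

Decompose: 6/[(s - 8)(s + 4)] = (1/2)/(s - 8) - (1/2)/(s + 4). Integrate each term: (1/2) ln|(s - 8)| - (1/2) ln|(s + 4)| + C


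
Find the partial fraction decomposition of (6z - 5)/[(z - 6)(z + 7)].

At z=6: α = (6·6 - 5)/(6 + 7) = 31/13. At z=-7: β = (6·(-7) - 5)/(-7 - 6) = 47/13
Result: (31/13)/(z - 6) + (47/13)/(z + 7)


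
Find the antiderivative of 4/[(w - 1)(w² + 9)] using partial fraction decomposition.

Cover-up at w=1: α = 4/(1²+9) = 2/5. Coeff matching: β = -2/5, γ = -2/5. Decomposition: (2/5)/(w - 1) - ((2/5)w + 2/5)/(w² + 9). Integrate: linear → ln, quadratic → (1/2)ln + arctan: (2/5) ln|(w - 1)| - (1/5) ln(w² + 9) - (2/15) arctan(w/3) + C


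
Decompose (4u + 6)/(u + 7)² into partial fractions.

(4u + 6) = A(u + 7) + B. At u = -7: B = 4·(-7) + 6 = -22. Coeff of u: A = 4
Result: 4/(u + 7) - 22/(u + 7)²


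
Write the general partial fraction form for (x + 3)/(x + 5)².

Repeated linear factor: α/(x + 5) + β/(x + 5)²


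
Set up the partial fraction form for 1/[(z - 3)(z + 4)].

Distinct linear factors: P/(z - 3) + Q/(z + 4)


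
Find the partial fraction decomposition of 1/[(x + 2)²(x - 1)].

Cover-up at x=1: C = 1/(1 + 2)² = 1/9. Cover-up at x=-2: B = 1/(-2 - 1) = -1/3. Comparing x² coeff: A = -C = -1/9
Result: (-1/9)/(x + 2) - (1/3)/(x + 2)² + (1/9)/(x - 1)


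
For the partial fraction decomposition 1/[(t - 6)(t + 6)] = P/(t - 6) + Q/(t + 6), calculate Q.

Cover-up at t = -6: Q = 1/(-6 - 6) = -1/12


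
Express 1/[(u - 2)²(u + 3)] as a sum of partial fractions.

Cover-up at u=-3: C = 1/(-3 - 2)² = 1/25. Cover-up at u=2: B = 1/(2 + 3) = 1/5. Comparing u² coeff: A = -C = -1/25
Result: (-1/25)/(u - 2) + (1/5)/(u - 2)² + (1/25)/(u + 3)


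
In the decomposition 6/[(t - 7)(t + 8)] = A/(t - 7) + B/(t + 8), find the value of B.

Cover-up at t = -8: B = 6/(-8 - 7) = -6/15 = -2/5


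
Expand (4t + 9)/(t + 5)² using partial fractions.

(4t + 9) = α(t + 5) + β. At t = -5: β = 4·(-5) + 9 = -11. Coeff of t: α = 4
Result: 4/(t + 5) - 11/(t + 5)²


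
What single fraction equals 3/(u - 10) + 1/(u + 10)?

Common denominator (u - 10)(u + 10). Numerator: 3(u + 10) + 1(u - 10) = (3u + 30) + (u - 10) = 4u + 20
Result: (4u + 20)/[(u - 10)(u + 10)]


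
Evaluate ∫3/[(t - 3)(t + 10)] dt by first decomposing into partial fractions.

Decompose: 3/[(t - 3)(t + 10)] = (3/13)/(t - 3) - (3/13)/(t + 10). Integrate each term: (3/13) ln|(t - 3)| - (3/13) ln|(t + 10)| + C


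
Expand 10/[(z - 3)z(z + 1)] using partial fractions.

Using cover-up method: P = 5/6, Q = -10/3, R = 5/2
Result: (5/6)/(z - 3) - (10/3)/z + (5/2)/(z + 1)


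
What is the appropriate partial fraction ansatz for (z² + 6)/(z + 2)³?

Repeated linear factor (power 3): P/(z + 2) + Q/(z + 2)² + R/(z + 2)³


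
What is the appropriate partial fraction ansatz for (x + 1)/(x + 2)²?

Repeated linear factor: α/(x + 2) + β/(x + 2)²


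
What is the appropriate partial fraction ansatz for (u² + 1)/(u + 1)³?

Repeated linear factor (power 3): P/(u + 1) + Q/(u + 1)² + R/(u + 1)³


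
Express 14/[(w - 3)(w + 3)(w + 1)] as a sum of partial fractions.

Using cover-up method: A = 7/12, B = 7/6, C = -7/4
Result: (7/12)/(w - 3) + (7/6)/(w + 3) - (7/4)/(w + 1)


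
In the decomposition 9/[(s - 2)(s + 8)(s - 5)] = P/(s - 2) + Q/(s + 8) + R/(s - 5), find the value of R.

Cover-up at s = 5: R = 9/[(5 - 2)(5 + 8)] = 9/[(3)(13)] = 9/39 = 3/13


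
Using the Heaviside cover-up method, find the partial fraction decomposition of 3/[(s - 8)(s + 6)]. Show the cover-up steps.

Cover (s - 8): set s=8, get A = 3/(8 + 6) = 3/14. Cover (s + 6): set s=-6, get B = 3/(-6 - 8) = -3/14.
Result: (3/14)/(s - 8) - (3/14)/(s + 6)


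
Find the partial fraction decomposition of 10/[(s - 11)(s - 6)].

10/(s - 11)(s - 6) = α/(s - 11) + β/(s - 6). α = 10/(11 - 6) = 2, β = 10/(6 - 11) = -2
Result: 2/(s - 11) - 2/(s - 6)


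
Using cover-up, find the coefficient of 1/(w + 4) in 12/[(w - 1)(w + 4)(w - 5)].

Cover (w + 4), set w=-4: 12/[(-4 - 1)(-4 - 5)] = 4/15


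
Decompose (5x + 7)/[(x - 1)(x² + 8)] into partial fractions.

At x=1: α = (5·1 + 7)/(1² + 8) = 4/3. β = -α = -4/3, γ = 5 - 1·α = 11/3
Result: (4/3)/(x - 1) - ((4/3)x - 11/3)/(x² + 8)


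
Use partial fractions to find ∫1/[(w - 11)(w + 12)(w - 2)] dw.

Cover-up: A = 1/207, B = 1/322, C = -1/126. Decomposition: (1/207)/(w - 11) + (1/322)/(w + 12) - (1/126)/(w - 2). Integrate each term: (1/207) ln|(w - 11)| + (1/322) ln|(w + 12)| - (1/126) ln|(w - 2)| + C


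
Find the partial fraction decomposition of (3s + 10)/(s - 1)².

(3s + 10) = α(s - 1) + β. At s = 1: β = 3·1 + 10 = 13. Coeff of s: α = 3
Result: 3/(s - 1) + 13/(s - 1)²


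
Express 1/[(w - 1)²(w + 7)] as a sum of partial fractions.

Cover-up at w=-7: γ = 1/(-7 - 1)² = 1/64. Cover-up at w=1: β = 1/(1 + 7) = 1/8. Comparing w² coeff: α = -γ = -1/64
Result: (-1/64)/(w - 1) + (1/8)/(w - 1)² + (1/64)/(w + 7)


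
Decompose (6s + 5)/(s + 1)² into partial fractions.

(6s + 5) = P(s + 1) + Q. At s = -1: Q = 6·(-1) + 5 = -1. Coeff of s: P = 6
Result: 6/(s + 1) - 1/(s + 1)²


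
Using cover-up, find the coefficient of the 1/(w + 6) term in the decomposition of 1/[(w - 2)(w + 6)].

Cover (w + 6), set w=-6: 1/((w - 2) at w=-6) = 1/(-8) = -1/8


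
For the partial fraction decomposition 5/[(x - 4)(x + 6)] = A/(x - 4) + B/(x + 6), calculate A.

Cover-up at x = 4: A = 5/(4 + 6) = 5/10 = 1/2


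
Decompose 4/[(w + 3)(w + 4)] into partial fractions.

4/(w + 3)(w + 4) = A/(w + 3) + B/(w + 4). A = 4/(-3 + 4) = 4, B = 4/(-4 + 3) = -4
Result: 4/(w + 3) - 4/(w + 4)


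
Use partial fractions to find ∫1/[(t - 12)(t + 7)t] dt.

Cover-up: P = 1/228, Q = 1/133, R = -1/84. Decomposition: (1/228)/(t - 12) + (1/133)/(t + 7) - (1/84)/t. Integrate each term: (1/228) ln|(t - 12)| + (1/133) ln|(t + 7)| - (1/84) ln|t| + C


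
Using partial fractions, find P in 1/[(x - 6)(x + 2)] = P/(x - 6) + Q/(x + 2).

Cover-up at x = 6: P = 1/(6 + 2) = 1/8


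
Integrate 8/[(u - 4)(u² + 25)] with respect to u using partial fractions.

Cover-up at u=4: P = 8/(4²+25) = 8/41. Coeff matching: Q = -8/41, R = -32/41. Decomposition: (8/41)/(u - 4) - ((8/41)u + 32/41)/(u² + 25). Integrate: linear → ln, quadratic → (1/2)ln + arctan: (8/41) ln|(u - 4)| - (4/41) ln(u² + 25) - (32/205) arctan(u/5) + C


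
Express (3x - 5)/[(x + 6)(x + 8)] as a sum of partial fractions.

At x=-6: α = (3·(-6) - 5)/(-6 + 8) = -23/2. At x=-8: β = (3·(-8) - 5)/(-8 + 6) = 29/2
Result: (-23/2)/(x + 6) + (29/2)/(x + 8)


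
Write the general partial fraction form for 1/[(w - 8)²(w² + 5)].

Repeated linear + quadratic: A/(w - 8) + B/(w - 8)² + (Cw + D)/(w² + 5)


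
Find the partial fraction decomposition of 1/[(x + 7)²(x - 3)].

Cover-up at x=3: C = 1/(3 + 7)² = 1/100. Cover-up at x=-7: B = 1/(-7 - 3) = -1/10. Comparing x² coeff: A = -C = -1/100
Result: (-1/100)/(x + 7) - (1/10)/(x + 7)² + (1/100)/(x - 3)


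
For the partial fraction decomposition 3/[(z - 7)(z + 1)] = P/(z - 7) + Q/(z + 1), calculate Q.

Cover-up at z = -1: Q = 3/(-1 - 7) = -3/8


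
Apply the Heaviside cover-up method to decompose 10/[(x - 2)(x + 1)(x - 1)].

Cover (x - 2), x=2: α = 10/[(2 + 1)(2 - 1)] = 10/3. Cover (x + 1), x=-1: β = 10/[(-1 - 2)(-1 - 1)] = 5/3. Cover (x - 1), x=1: γ = 10/[(1 - 2)(1 + 1)] = -5.
Result: (10/3)/(x - 2) + (5/3)/(x + 1) - 5/(x - 1)


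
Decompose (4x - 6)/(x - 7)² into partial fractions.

(4x - 6) = α(x - 7) + β. At x = 7: β = 4·7 - 6 = 22. Coeff of x: α = 4
Result: 4/(x - 7) + 22/(x - 7)²


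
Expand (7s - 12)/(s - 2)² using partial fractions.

(7s - 12) = α(s - 2) + β. At s = 2: β = 7·2 - 12 = 2. Coeff of s: α = 7
Result: 7/(s - 2) + 2/(s - 2)²


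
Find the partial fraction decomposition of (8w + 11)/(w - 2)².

(8w + 11) = P(w - 2) + Q. At w = 2: Q = 8·2 + 11 = 27. Coeff of w: P = 8
Result: 8/(w - 2) + 27/(w - 2)²


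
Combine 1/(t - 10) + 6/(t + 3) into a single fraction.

Common denominator (t - 10)(t + 3). Numerator: 1(t + 3) + 6(t - 10) = (t + 3) + (6t - 60) = 7t - 57
Result: (7t - 57)/[(t - 10)(t + 3)]


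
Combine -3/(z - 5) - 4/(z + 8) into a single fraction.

Common denominator (z - 5)(z + 8). Numerator: -3(z + 8) - 4(z - 5) = (-3z - 24) - (4z - 20) = -7z - 4
Result: (-7z - 4)/[(z - 5)(z + 8)]


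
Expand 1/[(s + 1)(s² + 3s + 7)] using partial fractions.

Cover-up at s = -1: P = 1/((-1)² + 3·(-1) + 7) = 1/5. Then Q = -P = -1/5, R = -P·(3 - 1) = -2/5
Result: (1/5)/(s + 1) - ((1/5)s + 2/5)/(s² + 3s + 7)


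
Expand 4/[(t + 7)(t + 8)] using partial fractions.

4/(t + 7)(t + 8) = P/(t + 7) + Q/(t + 8). P = 4/(-7 + 8) = 4, Q = 4/(-8 + 7) = -4
Result: 4/(t + 7) - 4/(t + 8)


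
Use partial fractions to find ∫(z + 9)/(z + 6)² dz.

Decompose: P = 1, Q = 1·(-6) + 9 = 3, so (z + 9)/(z + 6)² = 1/(z + 6) + 3/(z + 6)². Integrate: ∫ P/(z + 6) dz = ln|(z + 6)|; ∫ Q/(z + 6)² dz = -3/(z + 6). Sum: ln|(z + 6)| - 3/(z + 6) + C


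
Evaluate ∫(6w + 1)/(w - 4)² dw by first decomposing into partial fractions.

Decompose: P = 6, Q = 6·4 + 1 = 25, so (6w + 1)/(w - 4)² = 6/(w - 4) + 25/(w - 4)². Integrate: ∫ P/(w - 4) dw = 6 ln|(w - 4)|; ∫ Q/(w - 4)² dw = -25/(w - 4). Sum: 6 ln|(w - 4)| - 25/(w - 4) + C


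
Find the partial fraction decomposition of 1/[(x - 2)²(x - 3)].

Cover-up at x=3: R = 1/(3 - 2)² = 1. Cover-up at x=2: Q = 1/(2 - 3) = -1. Comparing x² coeff: P = -R = -1
Result: -1/(x - 2) - 1/(x - 2)² + 1/(x - 3)


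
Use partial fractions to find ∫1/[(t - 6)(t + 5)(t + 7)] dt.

Cover-up: P = 1/143, Q = -1/22, R = 1/26. Decomposition: (1/143)/(t - 6) - (1/22)/(t + 5) + (1/26)/(t + 7). Integrate each term: (1/143) ln|(t - 6)| - (1/22) ln|(t + 5)| + (1/26) ln|(t + 7)| + C


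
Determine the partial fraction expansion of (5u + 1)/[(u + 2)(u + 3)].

At u=-2: P = (5·(-2) + 1)/(-2 + 3) = -9. At u=-3: Q = (5·(-3) + 1)/(-3 + 2) = 14
Result: -9/(u + 2) + 14/(u + 3)


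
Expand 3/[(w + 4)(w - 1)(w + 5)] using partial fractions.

Using cover-up method: P = -3/5, Q = 1/10, R = 1/2
Result: (-3/5)/(w + 4) + (1/10)/(w - 1) + (1/2)/(w + 5)


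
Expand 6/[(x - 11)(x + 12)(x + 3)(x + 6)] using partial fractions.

Using Heaviside cover-up: (3/2737)/(x - 11) - (1/207)/(x + 12) - (1/63)/(x + 3) + (1/51)/(x + 6)


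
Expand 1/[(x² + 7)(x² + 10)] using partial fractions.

Coefficient matching gives A = C = 0, B = 1/(10-7) = 1/3, D = -B = -1/3
Result: (1/3)/(x² + 7) - (1/3)/(x² + 10)


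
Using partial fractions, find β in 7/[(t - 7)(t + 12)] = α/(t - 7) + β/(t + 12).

Cover-up at t = -12: β = 7/(-12 - 7) = -7/19


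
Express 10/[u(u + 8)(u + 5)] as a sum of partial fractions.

Using cover-up method: P = 1/4, Q = 5/12, R = -2/3
Result: (1/4)/u + (5/12)/(u + 8) - (2/3)/(u + 5)


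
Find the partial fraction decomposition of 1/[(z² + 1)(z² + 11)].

Coefficient matching gives A = C = 0, B = 1/(11-1) = 1/10, D = -B = -1/10
Result: (1/10)/(z² + 1) - (1/10)/(z² + 11)


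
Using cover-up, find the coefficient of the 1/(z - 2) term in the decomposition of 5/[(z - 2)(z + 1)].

Cover (z - 2), set z=2: 5/((z + 1) at z=2) = 5/(3) = 5/3


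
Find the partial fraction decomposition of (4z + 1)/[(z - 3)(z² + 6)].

At z=3: α = (4·3 + 1)/(3² + 6) = 13/15. β = -α = -13/15, γ = 4 - 3·α = 7/5
Result: (13/15)/(z - 3) - ((13/15)z - 7/5)/(z² + 6)


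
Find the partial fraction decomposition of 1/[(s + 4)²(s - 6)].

Cover-up at s=6: R = 1/(6 + 4)² = 1/100. Cover-up at s=-4: Q = 1/(-4 - 6) = -1/10. Comparing s² coeff: P = -R = -1/100
Result: (-1/100)/(s + 4) - (1/10)/(s + 4)² + (1/100)/(s - 6)


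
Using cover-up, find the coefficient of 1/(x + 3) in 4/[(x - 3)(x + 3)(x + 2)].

Cover (x + 3), set x=-3: 4/[(-3 - 3)(-3 + 2)] = 2/3


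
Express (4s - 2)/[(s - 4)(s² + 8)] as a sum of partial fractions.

At s=4: P = (4·4 - 2)/(4² + 8) = 7/12. Q = -P = -7/12, R = 4 - 4·P = 5/3
Result: (7/12)/(s - 4) - ((7/12)s - 5/3)/(s² + 8)


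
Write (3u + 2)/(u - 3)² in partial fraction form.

(3u + 2) = P(u - 3) + Q. At u = 3: Q = 3·3 + 2 = 11. Coeff of u: P = 3
Result: 3/(u - 3) + 11/(u - 3)²


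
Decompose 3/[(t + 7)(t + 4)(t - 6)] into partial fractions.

Using cover-up method: P = 1/13, Q = -1/10, R = 3/130
Result: (1/13)/(t + 7) - (1/10)/(t + 4) + (3/130)/(t - 6)


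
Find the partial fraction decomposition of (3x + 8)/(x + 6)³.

(3x + 8) = P(x + 6)² + Q(x + 6) + R. At x = -6: R = 3·(-6) + 8 = -10. Coefficients: P = 0, Q = 3
Result: 3/(x + 6)² - 10/(x + 6)³


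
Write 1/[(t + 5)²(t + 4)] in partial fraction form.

Cover-up at t=-4: γ = 1/(-4 + 5)² = 1. Cover-up at t=-5: β = 1/(-5 + 4) = -1. Comparing t² coeff: α = -γ = -1
Result: -1/(t + 5) - 1/(t + 5)² + 1/(t + 4)


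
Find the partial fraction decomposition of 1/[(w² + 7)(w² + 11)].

Coefficient matching gives P = R = 0, Q = 1/(11-7) = 1/4, S = -Q = -1/4
Result: (1/4)/(w² + 7) - (1/4)/(w² + 11)


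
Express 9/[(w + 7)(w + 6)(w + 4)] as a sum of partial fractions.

Using cover-up method: A = 3, B = -9/2, C = 3/2
Result: 3/(w + 7) - (9/2)/(w + 6) + (3/2)/(w + 4)


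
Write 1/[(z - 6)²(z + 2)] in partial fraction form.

Cover-up at z=-2: R = 1/(-2 - 6)² = 1/64. Cover-up at z=6: Q = 1/(6 + 2) = 1/8. Comparing z² coeff: P = -R = -1/64
Result: (-1/64)/(z - 6) + (1/8)/(z - 6)² + (1/64)/(z + 2)


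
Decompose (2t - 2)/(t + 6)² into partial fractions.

(2t - 2) = P(t + 6) + Q. At t = -6: Q = 2·(-6) - 2 = -14. Coeff of t: P = 2
Result: 2/(t + 6) - 14/(t + 6)²


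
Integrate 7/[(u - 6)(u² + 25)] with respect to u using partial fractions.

Cover-up at u=6: P = 7/(6²+25) = 7/61. Coeff matching: Q = -7/61, R = -42/61. Decomposition: (7/61)/(u - 6) - ((7/61)u + 42/61)/(u² + 25). Integrate: linear → ln, quadratic → (1/2)ln + arctan: (7/61) ln|(u - 6)| - (7/122) ln(u² + 25) - (42/305) arctan(u/5) + C


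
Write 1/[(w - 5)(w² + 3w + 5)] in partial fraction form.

Cover-up at w = 5: α = 1/(5² + 3·5 + 5) = 1/45. Then β = -α = -1/45, γ = -α·(3 + 5) = -8/45
Result: (1/45)/(w - 5) - ((1/45)w + 8/45)/(w² + 3w + 5)


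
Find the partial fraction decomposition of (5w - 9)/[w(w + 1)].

At w=0: A = (5·0 - 9)/(0 + 1) = -9. At w=-1: B = (5·(-1) - 9)/(-1 - 0) = 14
Result: -9/w + 14/(w + 1)


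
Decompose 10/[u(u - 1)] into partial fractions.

10/u(u - 1) = α/u + β/(u - 1). α = 10/(0 - 1) = -10, β = 10/(1 - 0) = 10
Result: -10/u + 10/(u - 1)


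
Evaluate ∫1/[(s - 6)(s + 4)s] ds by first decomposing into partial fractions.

Cover-up: P = 1/60, Q = 1/40, R = -1/24. Decomposition: (1/60)/(s - 6) + (1/40)/(s + 4) - (1/24)/s. Integrate each term: (1/60) ln|(s - 6)| + (1/40) ln|(s + 4)| - (1/24) ln|s| + C


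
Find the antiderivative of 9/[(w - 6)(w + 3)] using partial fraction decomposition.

Decompose: 9/[(w - 6)(w + 3)] = 1/(w - 6) - 1/(w + 3). Integrate each term: ln|(w - 6)| - ln|(w + 3)| + C


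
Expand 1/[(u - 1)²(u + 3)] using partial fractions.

Cover-up at u=-3: C = 1/(-3 - 1)² = 1/16. Cover-up at u=1: B = 1/(1 + 3) = 1/4. Comparing u² coeff: A = -C = -1/16
Result: (-1/16)/(u - 1) + (1/4)/(u - 1)² + (1/16)/(u + 3)


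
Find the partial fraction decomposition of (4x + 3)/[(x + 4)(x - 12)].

At x=-4: A = (4·(-4) + 3)/(-4 - 12) = 13/16. At x=12: B = (4·12 + 3)/(12 + 4) = 51/16
Result: (13/16)/(x + 4) + (51/16)/(x - 12)


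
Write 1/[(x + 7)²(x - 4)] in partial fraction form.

Cover-up at x=4: C = 1/(4 + 7)² = 1/121. Cover-up at x=-7: B = 1/(-7 - 4) = -1/11. Comparing x² coeff: A = -C = -1/121
Result: (-1/121)/(x + 7) - (1/11)/(x + 7)² + (1/121)/(x - 4)


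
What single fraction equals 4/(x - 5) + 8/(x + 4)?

Common denominator (x - 5)(x + 4). Numerator: 4(x + 4) + 8(x - 5) = (4x + 16) + (8x - 40) = 12x - 24
Result: (12x - 24)/[(x - 5)(x + 4)]


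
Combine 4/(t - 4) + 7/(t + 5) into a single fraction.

Common denominator (t - 4)(t + 5). Numerator: 4(t + 5) + 7(t - 4) = (4t + 20) + (7t - 28) = 11t - 8
Result: (11t - 8)/[(t - 4)(t + 5)]


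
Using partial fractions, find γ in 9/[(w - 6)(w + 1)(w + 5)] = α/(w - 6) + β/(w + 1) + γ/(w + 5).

Cover-up at w = -5: γ = 9/[(-5 - 6)(-5 + 1)] = 9/[(-11)(-4)] = 9/44


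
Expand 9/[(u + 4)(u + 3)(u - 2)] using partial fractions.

Using cover-up method: P = 3/2, Q = -9/5, R = 3/10
Result: (3/2)/(u + 4) - (9/5)/(u + 3) + (3/10)/(u - 2)


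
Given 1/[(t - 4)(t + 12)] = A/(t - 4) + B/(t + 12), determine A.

Cover-up at t = 4: A = 1/(4 + 12) = 1/16


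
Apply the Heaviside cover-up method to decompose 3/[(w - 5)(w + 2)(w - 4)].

Cover (w - 5), w=5: α = 3/[(5 + 2)(5 - 4)] = 3/7. Cover (w + 2), w=-2: β = 3/[(-2 - 5)(-2 - 4)] = 1/14. Cover (w - 4), w=4: γ = 3/[(4 - 5)(4 + 2)] = -1/2.
Result: (3/7)/(w - 5) + (1/14)/(w + 2) - (1/2)/(w - 4)


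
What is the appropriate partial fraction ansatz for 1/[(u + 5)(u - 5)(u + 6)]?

Three distinct linear factors: α/(u + 5) + β/(u - 5) + γ/(u + 6)


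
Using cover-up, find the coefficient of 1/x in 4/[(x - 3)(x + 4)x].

Cover x, set x=0: 4/[(0 - 3)(0 + 4)] = -1/3


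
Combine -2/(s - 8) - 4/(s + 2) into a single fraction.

Common denominator (s - 8)(s + 2). Numerator: -2(s + 2) - 4(s - 8) = (-2s - 4) - (4s - 32) = -6s + 28
Result: (-6s + 28)/[(s - 8)(s + 2)]


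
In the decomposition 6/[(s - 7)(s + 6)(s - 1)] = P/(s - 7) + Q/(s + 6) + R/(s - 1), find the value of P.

Cover-up at s = 7: P = 6/[(7 + 6)(7 - 1)] = 6/[(13)(6)] = 6/78 = 1/13


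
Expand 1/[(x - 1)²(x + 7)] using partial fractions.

Cover-up at x=-7: γ = 1/(-7 - 1)² = 1/64. Cover-up at x=1: β = 1/(1 + 7) = 1/8. Comparing x² coeff: α = -γ = -1/64
Result: (-1/64)/(x - 1) + (1/8)/(x - 1)² + (1/64)/(x + 7)


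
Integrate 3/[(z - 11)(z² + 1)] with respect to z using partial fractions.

Cover-up at z=11: α = 3/(11²+1) = 3/122. Coeff matching: β = -3/122, γ = -33/122. Decomposition: (3/122)/(z - 11) - ((3/122)z + 33/122)/(z² + 1). Integrate: linear → ln, quadratic → (1/2)ln + arctan: (3/122) ln|(z - 11)| - (3/244) ln(z² + 1) - (33/122) arctan(z) + C


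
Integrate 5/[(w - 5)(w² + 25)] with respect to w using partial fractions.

Cover-up at w=5: α = 5/(5²+25) = 1/10. Coeff matching: β = -1/10, γ = -1/2. Decomposition: (1/10)/(w - 5) - ((1/10)w + 1/2)/(w² + 25). Integrate: linear → ln, quadratic → (1/2)ln + arctan: (1/10) ln|(w - 5)| - (1/20) ln(w² + 25) - (1/10) arctan(w/5) + C


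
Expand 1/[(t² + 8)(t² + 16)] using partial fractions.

Coefficient matching gives α = γ = 0, β = 1/(16-8) = 1/8, δ = -β = -1/8
Result: (1/8)/(t² + 8) - (1/8)/(t² + 16)


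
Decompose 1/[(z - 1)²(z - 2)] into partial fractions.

Cover-up at z=2: γ = 1/(2 - 1)² = 1. Cover-up at z=1: β = 1/(1 - 2) = -1. Comparing z² coeff: α = -γ = -1
Result: -1/(z - 1) - 1/(z - 1)² + 1/(z - 2)


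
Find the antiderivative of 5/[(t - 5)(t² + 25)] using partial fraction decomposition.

Cover-up at t=5: A = 5/(5²+25) = 1/10. Coeff matching: B = -1/10, C = -1/2. Decomposition: (1/10)/(t - 5) - ((1/10)t + 1/2)/(t² + 25). Integrate: linear → ln, quadratic → (1/2)ln + arctan: (1/10) ln|(t - 5)| - (1/20) ln(t² + 25) - (1/10) arctan(t/5) + C


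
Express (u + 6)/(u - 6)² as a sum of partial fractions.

(u + 6) = α(u - 6) + β. At u = 6: β = 1·6 + 6 = 12. Coeff of u: α = 1
Result: 1/(u - 6) + 12/(u - 6)²


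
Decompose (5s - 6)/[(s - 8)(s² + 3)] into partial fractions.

At s=8: A = (5·8 - 6)/(8² + 3) = 34/67. B = -A = -34/67, C = 5 - 8·A = 63/67
Result: (34/67)/(s - 8) - ((34/67)s - 63/67)/(s² + 3)


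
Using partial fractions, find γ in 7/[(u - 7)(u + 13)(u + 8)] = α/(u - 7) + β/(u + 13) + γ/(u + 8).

Cover-up at u = -8: γ = 7/[(-8 - 7)(-8 + 13)] = 7/[(-15)(5)] = -7/75


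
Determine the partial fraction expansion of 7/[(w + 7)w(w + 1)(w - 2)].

Using Heaviside cover-up: (-1/54)/(w + 7) - (1/2)/w + (7/18)/(w + 1) + (7/54)/(w - 2)


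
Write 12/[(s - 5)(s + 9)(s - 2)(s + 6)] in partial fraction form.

Using Heaviside cover-up: (2/77)/(s - 5) - (2/77)/(s + 9) - (1/22)/(s - 2) + (1/22)/(s + 6)


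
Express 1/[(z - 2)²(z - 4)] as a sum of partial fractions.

Cover-up at z=4: C = 1/(4 - 2)² = 1/4. Cover-up at z=2: B = 1/(2 - 4) = -1/2. Comparing z² coeff: A = -C = -1/4
Result: (-1/4)/(z - 2) - (1/2)/(z - 2)² + (1/4)/(z - 4)


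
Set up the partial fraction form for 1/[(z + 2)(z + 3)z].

Three distinct linear factors: α/(z + 2) + β/(z + 3) + γ/z


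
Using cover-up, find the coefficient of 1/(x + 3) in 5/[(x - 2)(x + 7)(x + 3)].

Cover (x + 3), set x=-3: 5/[(-3 - 2)(-3 + 7)] = -1/4


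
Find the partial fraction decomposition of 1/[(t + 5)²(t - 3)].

Cover-up at t=3: γ = 1/(3 + 5)² = 1/64. Cover-up at t=-5: β = 1/(-5 - 3) = -1/8. Comparing t² coeff: α = -γ = -1/64
Result: (-1/64)/(t + 5) - (1/8)/(t + 5)² + (1/64)/(t - 3)


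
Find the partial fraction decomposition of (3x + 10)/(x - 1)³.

(3x + 10) = α(x - 1)² + β(x - 1) + γ. At x = 1: γ = 3·1 + 10 = 13. Coefficients: α = 0, β = 3
Result: 3/(x - 1)² + 13/(x - 1)³


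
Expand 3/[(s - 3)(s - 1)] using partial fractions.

3/(s - 3)(s - 1) = A/(s - 3) + B/(s - 1). A = 3/(3 - 1) = 3/2, B = 3/(1 - 3) = -3/2
Result: (3/2)/(s - 3) - (3/2)/(s - 1)


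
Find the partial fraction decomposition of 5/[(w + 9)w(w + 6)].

Using cover-up method: P = 5/27, Q = 5/54, R = -5/18
Result: (5/27)/(w + 9) + (5/54)/w - (5/18)/(w + 6)


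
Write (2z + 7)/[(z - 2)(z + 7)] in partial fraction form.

At z=2: A = (2·2 + 7)/(2 + 7) = 11/9. At z=-7: B = (2·(-7) + 7)/(-7 - 2) = 7/9
Result: (11/9)/(z - 2) + (7/9)/(z + 7)


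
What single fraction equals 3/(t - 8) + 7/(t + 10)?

Common denominator (t - 8)(t + 10). Numerator: 3(t + 10) + 7(t - 8) = (3t + 30) + (7t - 56) = 10t - 26
Result: (10t - 26)/[(t - 8)(t + 10)]


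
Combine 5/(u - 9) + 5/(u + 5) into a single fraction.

Common denominator (u - 9)(u + 5). Numerator: 5(u + 5) + 5(u - 9) = (5u + 25) + (5u - 45) = 10u - 20
Result: (10u - 20)/[(u - 9)(u + 5)]


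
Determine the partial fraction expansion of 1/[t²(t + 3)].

Cover-up at t=-3: C = 1/(-3 - 0)² = 1/9. Cover-up at t=0: B = 1/(0 + 3) = 1/3. Comparing t² coeff: A = -C = -1/9
Result: (-1/9)/t + (1/3)/t² + (1/9)/(t + 3)


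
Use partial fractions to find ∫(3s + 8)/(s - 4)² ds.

Decompose: α = 3, β = 3·4 + 8 = 20, so (3s + 8)/(s - 4)² = 3/(s - 4) + 20/(s - 4)². Integrate: ∫ α/(s - 4) ds = 3 ln|(s - 4)|; ∫ β/(s - 4)² ds = -20/(s - 4). Sum: 3 ln|(s - 4)| - 20/(s - 4) + C


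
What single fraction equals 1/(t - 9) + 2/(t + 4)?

Common denominator (t - 9)(t + 4). Numerator: 1(t + 4) + 2(t - 9) = (t + 4) + (2t - 18) = 3t - 14
Result: (3t - 14)/[(t - 9)(t + 4)]


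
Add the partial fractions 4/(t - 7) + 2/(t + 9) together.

Common denominator (t - 7)(t + 9). Numerator: 4(t + 9) + 2(t - 7) = (4t + 36) + (2t - 14) = 6t + 22
Result: (6t + 22)/[(t - 7)(t + 9)]


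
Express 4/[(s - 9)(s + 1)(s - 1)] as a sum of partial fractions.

Using cover-up method: A = 1/20, B = 1/5, C = -1/4
Result: (1/20)/(s - 9) + (1/5)/(s + 1) - (1/4)/(s - 1)


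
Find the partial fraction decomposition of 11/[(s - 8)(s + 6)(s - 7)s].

Using Heaviside cover-up: (11/112)/(s - 8) - (11/1092)/(s + 6) - (11/91)/(s - 7) + (11/336)/s


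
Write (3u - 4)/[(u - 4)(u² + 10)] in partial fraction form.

At u=4: α = (3·4 - 4)/(4² + 10) = 4/13. β = -α = -4/13, γ = 3 - 4·α = 23/13
Result: (4/13)/(u - 4) - ((4/13)u - 23/13)/(u² + 10)


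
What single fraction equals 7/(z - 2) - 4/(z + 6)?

Common denominator (z - 2)(z + 6). Numerator: 7(z + 6) - 4(z - 2) = (7z + 42) - (4z - 8) = 3z + 50
Result: (3z + 50)/[(z - 2)(z + 6)]


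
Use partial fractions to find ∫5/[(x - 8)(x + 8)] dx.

Decompose: 5/[(x - 8)(x + 8)] = (5/16)/(x - 8) - (5/16)/(x + 8). Integrate each term: (5/16) ln|(x - 8)| - (5/16) ln|(x + 8)| + C


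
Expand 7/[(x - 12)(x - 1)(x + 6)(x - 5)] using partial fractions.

Using Heaviside cover-up: (1/198)/(x - 12) + (1/44)/(x - 1) - (1/198)/(x + 6) - (1/44)/(x - 5)


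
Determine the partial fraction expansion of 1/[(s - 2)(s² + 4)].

Cover-up at s = 2: A = 1/(2² + 4) = 1/8. Then B = -A = -1/8, C = -A·(0 + 2) = -1/4
Result: (1/8)/(s - 2) - ((1/8)s + 1/4)/(s² + 4)


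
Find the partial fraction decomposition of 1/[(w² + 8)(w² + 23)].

Coefficient matching gives A = C = 0, B = 1/(23-8) = 1/15, D = -B = -1/15
Result: (1/15)/(w² + 8) - (1/15)/(w² + 23)


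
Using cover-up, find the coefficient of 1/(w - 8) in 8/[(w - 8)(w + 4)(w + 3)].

Cover (w - 8), set w=8: 8/[(8 + 4)(8 + 3)] = 2/33


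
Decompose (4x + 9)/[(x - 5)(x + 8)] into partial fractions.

At x=5: A = (4·5 + 9)/(5 + 8) = 29/13. At x=-8: B = (4·(-8) + 9)/(-8 - 5) = 23/13
Result: (29/13)/(x - 5) + (23/13)/(x + 8)


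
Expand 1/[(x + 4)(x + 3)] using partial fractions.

1/(x + 4)(x + 3) = P/(x + 4) + Q/(x + 3). P = 1/(-4 + 3) = -1, Q = 1/(-3 + 4) = 1
Result: -1/(x + 4) + 1/(x + 3)


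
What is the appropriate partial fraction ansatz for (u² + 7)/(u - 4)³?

Repeated linear factor (power 3): P/(u - 4) + Q/(u - 4)² + R/(u - 4)³


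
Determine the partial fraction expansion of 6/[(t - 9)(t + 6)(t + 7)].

Using cover-up method: A = 1/40, B = -2/5, C = 3/8
Result: (1/40)/(t - 9) - (2/5)/(t + 6) + (3/8)/(t + 7)


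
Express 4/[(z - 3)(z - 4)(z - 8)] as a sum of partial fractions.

Using cover-up method: α = 4/5, β = -1, γ = 1/5
Result: (4/5)/(z - 3) - 1/(z - 4) + (1/5)/(z - 8)


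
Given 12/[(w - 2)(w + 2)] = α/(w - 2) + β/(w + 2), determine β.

Cover-up at w = -2: β = 12/(-2 - 2) = -12/4 = -3


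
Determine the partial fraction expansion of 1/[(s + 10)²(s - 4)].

Cover-up at s=4: γ = 1/(4 + 10)² = 1/196. Cover-up at s=-10: β = 1/(-10 - 4) = -1/14. Comparing s² coeff: α = -γ = -1/196
Result: (-1/196)/(s + 10) - (1/14)/(s + 10)² + (1/196)/(s - 4)


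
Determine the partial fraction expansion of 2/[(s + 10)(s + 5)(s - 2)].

Using cover-up method: A = 1/30, B = -2/35, C = 1/42
Result: (1/30)/(s + 10) - (2/35)/(s + 5) + (1/42)/(s - 2)


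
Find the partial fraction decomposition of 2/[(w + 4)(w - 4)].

2/(w + 4)(w - 4) = α/(w + 4) + β/(w - 4). α = 2/(-4 - 4) = -1/4, β = 2/(4 + 4) = 1/4
Result: (-1/4)/(w + 4) + (1/4)/(w - 4)


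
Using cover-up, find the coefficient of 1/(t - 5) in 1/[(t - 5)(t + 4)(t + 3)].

Cover (t - 5), set t=5: 1/[(5 + 4)(5 + 3)] = 1/72


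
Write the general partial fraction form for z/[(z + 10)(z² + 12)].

Linear + irreducible quadratic: α/(z + 10) + (βz + γ)/(z² + 12)


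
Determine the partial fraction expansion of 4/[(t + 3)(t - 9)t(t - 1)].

Using Heaviside cover-up: (-1/36)/(t + 3) + (1/216)/(t - 9) + (4/27)/t - (1/8)/(t - 1)


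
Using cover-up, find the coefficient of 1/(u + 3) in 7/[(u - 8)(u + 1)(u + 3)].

Cover (u + 3), set u=-3: 7/[(-3 - 8)(-3 + 1)] = 7/22


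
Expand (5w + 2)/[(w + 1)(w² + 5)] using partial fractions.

At w=-1: A = (5·(-1) + 2)/((-1)² + 5) = -1/2. B = -A = 1/2, C = 5 - (-1)·A = 9/2
Result: (-1/2)/(w + 1) + ((1/2)w + 9/2)/(w² + 5)


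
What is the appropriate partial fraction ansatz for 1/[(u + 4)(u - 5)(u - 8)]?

Three distinct linear factors: α/(u + 4) + β/(u - 5) + γ/(u - 8)


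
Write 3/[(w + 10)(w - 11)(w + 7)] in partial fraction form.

Using cover-up method: P = 1/21, Q = 1/126, R = -1/18
Result: (1/21)/(w + 10) + (1/126)/(w - 11) - (1/18)/(w + 7)


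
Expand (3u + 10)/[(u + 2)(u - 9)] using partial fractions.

At u=-2: α = (3·(-2) + 10)/(-2 - 9) = -4/11. At u=9: β = (3·9 + 10)/(9 + 2) = 37/11
Result: (-4/11)/(u + 2) + (37/11)/(u - 9)


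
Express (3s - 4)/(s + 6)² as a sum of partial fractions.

(3s - 4) = P(s + 6) + Q. At s = -6: Q = 3·(-6) - 4 = -22. Coeff of s: P = 3
Result: 3/(s + 6) - 22/(s + 6)²


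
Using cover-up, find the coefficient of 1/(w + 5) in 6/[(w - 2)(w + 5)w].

Cover (w + 5), set w=-5: 6/[(-5 - 2)(-5 - 0)] = 6/35


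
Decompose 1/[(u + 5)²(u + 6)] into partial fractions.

Cover-up at u=-6: C = 1/(-6 + 5)² = 1. Cover-up at u=-5: B = 1/(-5 + 6) = 1. Comparing u² coeff: A = -C = -1
Result: -1/(u + 5) + 1/(u + 5)² + 1/(u + 6)
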